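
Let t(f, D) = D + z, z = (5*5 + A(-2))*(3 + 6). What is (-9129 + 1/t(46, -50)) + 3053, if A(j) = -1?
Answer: -1008615/166 ≈ -6076.0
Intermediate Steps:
z = 216 (z = (5*5 - 1)*(3 + 6) = (25 - 1)*9 = 24*9 = 216)
t(f, D) = 216 + D (t(f, D) = D + 216 = 216 + D)
(-9129 + 1/t(46, -50)) + 3053 = (-9129 + 1/(216 - 50)) + 3053 = (-9129 + 1/166) + 3053 = -1515413/166 + 3053 = -1008615/166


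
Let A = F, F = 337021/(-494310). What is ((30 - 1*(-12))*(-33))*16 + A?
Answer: -10962155581/494310 ≈ -22177.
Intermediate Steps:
F = -337021/494310 (F = 337021*(-1/494310) = -337021/494310 ≈ -0.68180)
A = -337021/494310 ≈ -0.68180
((30 - 1*(-12))*(-33))*16 + A = ((30 - 1*(-12))*(-33))*16 - 337021/494310 = ((30 + 12)*(-33))*16 - 337021/494310 = (42*(-33))*16 - 337021/494310 = -1386*16 - 337021/494310 = -22176 - 337021/494310 = -10962155581/494310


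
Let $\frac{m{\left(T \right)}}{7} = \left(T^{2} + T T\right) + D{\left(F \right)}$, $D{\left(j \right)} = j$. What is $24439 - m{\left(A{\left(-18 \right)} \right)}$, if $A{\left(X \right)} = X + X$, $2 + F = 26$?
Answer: $6127$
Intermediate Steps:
$F = 24$ ($F = -2 + 26 = 24$)
$A{\left(X \right)} = 2 X$
$m{\left(T \right)} = 168 + 14 T^{2}$ ($m{\left(T \right)} = 7 \left(\left(T^{2} + T T\right) + 24\right) = 7 \left(\left(T^{2} + T^{2}\right) + 24\right) = 7 \left(2 T^{2} + 24\right) = 7 \left(24 + 2 T^{2}\right) = 168 + 14 T^{2}$)
$24439 - m{\left(A{\left(-18 \right)} \right)} = 24439 - \left(168 + 14 \left(2 \left(-18\right)\right)^{2}\right) = 24439 - \left(168 + 14 \left(-36\right)^{2}\right) = 24439 - \left(168 + 14 \cdot 1296\right) = 24439 - \left(168 + 18144\right) = 24439 - 18312 = 6127$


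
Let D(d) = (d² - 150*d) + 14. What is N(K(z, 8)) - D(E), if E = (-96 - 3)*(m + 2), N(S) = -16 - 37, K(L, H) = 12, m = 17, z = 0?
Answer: -3820378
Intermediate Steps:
N(S) = -53
E = -1881 (E = (-96 - 3)*(17 + 2) = -99*19 = -1881)
D(d) = 14 + d² - 150*d
N(K(z, 8)) - D(E) = -53 - (14 + (-1881)² - 150*(-1881)) = -53 - (14 + 3538161 + 282150) = -53 - 1*3820325 = -53 - 3820325 = -3820378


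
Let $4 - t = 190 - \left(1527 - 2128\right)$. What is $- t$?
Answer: $787$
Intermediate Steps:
$t = -787$ ($t = 4 - \left(190 - \left(1527 - 2128\right)\right) = 4 - \left(190 - -601\right) = 4 - \left(190 + 601\right) = 4 - 791 = -787$)
$- t = \left(-1\right) \left(-787\right) = 787$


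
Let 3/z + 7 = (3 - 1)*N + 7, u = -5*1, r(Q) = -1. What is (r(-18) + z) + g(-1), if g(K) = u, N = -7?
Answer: -87/14 ≈ -6.2143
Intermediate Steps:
u = -5
z = -3/14 (z = 3/(-7 + ((3 - 1)*(-7) + 7)) = 3/(-7 + (2*(-7) + 7)) = 3/(-7 + (-14 + 7)) = 3/(-7 - 7) = 3/(-14) = 3*(-1/14) = -3/14 ≈ -0.21429)
g(K) = -5
(r(-18) + z) + g(-1) = (-1 - 3/14) - 5 = -17/14 - 5 = -87/14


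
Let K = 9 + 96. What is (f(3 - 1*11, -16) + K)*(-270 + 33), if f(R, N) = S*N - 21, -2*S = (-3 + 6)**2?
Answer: -36972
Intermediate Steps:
K = 105
S = -9/2 (S = -(-3 + 6)**2/2 = -1/2*3**2 = -1/2*9 = -9/2 ≈ -4.5000)
f(R, N) = -21 - 9*N/2 (f(R, N) = -9*N/2 - 21 = -21 - 9*N/2)
(f(3 - 1*11, -16) + K)*(-270 + 33) = ((-21 - 9/2*(-16)) + 105)*(-270 + 33) = ((-21 + 72) + 105)*(-237) = (51 + 105)*(-237) = 156*(-237) = -36972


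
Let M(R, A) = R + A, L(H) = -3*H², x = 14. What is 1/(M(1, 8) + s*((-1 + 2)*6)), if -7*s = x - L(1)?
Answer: -7/39 ≈ -0.17949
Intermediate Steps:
s = -17/7 (s = -(14 - (-3)*1²)/7 = -(14 - (-3))/7 = -(14 - 1*(-3))/7 = -(14 + 3)/7 = -⅐*17 = -17/7 ≈ -2.4286)
M(R, A) = A + R
1/(M(1, 8) + s*((-1 + 2)*6)) = 1/((8 + 1) - 17*(-1 + 2)*6/7) = 1/(9 - 17*6/7) = 1/(9 - 17/7*6) = 1/(9 - 102/7) = 1/(-39/7) = -7/39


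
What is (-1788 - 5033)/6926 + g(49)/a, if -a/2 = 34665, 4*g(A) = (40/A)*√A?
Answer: -331036877/336125706 ≈ -0.98486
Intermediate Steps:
g(A) = 10/√A (g(A) = ((40/A)*√A)/4 = (40/√A)/4 = 10/√A)
a = -69330 (a = -2*34665 = -69330)
(-1788 - 5033)/6926 + g(49)/a = (-1788 - 5033)/6926 + (10/√49)/(-69330) = -6821*1/6926 + (10*(⅐))*(-1/69330) = -6821/6926 + (10/7)*(-1/69330) = -6821/6926 - 1/48531 = -331036877/336125706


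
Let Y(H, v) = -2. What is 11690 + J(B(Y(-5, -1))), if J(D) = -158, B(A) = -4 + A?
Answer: 11532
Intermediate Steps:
11690 + J(B(Y(-5, -1))) = 11690 - 158 = 11532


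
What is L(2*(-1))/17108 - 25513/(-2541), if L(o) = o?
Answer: 4453789/443586 ≈ 10.040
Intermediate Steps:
L(2*(-1))/17108 - 25513/(-2541) = (2*(-1))/17108 - 25513/(-2541) = -2*1/17108 - 25513*(-1/2541) = -1/8554 + 25513/2541 = 4453789/443586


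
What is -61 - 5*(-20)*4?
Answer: 339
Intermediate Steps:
-61 - 5*(-20)*4 = -61 + 100*4 = -61 + 400 = 339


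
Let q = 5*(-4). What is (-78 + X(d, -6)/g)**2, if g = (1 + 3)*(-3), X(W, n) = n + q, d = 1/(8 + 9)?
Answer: 207025/36 ≈ 5750.7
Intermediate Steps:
q = -20
d = 1/17 ≈ 0.058824
X(W, n) = -20 + n (X(W, n) = n - 20 = -20 + n)
g = -12 (g = 4*(-3) = -12)
(-78 + X(d, -6)/g)**2 = (-78 + (-20 - 6)/(-12))**2 = (-78 - 26*(-1/12))**2 = (-78 + 13/6)**2 = (-455/6)**2 = 207025/36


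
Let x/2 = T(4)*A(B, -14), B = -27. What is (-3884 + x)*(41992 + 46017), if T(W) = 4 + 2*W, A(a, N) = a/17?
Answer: -345181652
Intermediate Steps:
A(a, N) = a/17 (A(a, N) = a*(1/17) = a/17)
x = -648/17 (x = 2*((4 + 2*4)*((1/17)*(-27))) = 2*((4 + 8)*(-27/17)) = 2*(12*(-27/17)) = 2*(-324/17) = -648/17 ≈ -38.118)
(-3884 + x)*(41992 + 46017) = (-3884 - 648/17)*(41992 + 46017) = -66676/17*88009 = -345181652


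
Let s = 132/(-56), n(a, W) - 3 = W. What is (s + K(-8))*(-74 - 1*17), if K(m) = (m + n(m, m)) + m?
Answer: 4251/2 ≈ 2125.5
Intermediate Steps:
n(a, W) = 3 + W
s = -33/14 (s = 132*(-1/56) = -33/14 ≈ -2.3571)
K(m) = 3 + 3*m (K(m) = (m + (3 + m)) + m = (3 + 2*m) + m = 3 + 3*m)
(s + K(-8))*(-74 - 1*17) = (-33/14 + (3 + 3*(-8)))*(-74 - 1*17) = (-33/14 + (3 - 24))*(-74 - 17) = (-33/14 - 21)*(-91) = -327/14*(-91) = 4251/2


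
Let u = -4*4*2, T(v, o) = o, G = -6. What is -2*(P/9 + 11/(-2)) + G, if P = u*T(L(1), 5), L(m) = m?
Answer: 365/9 ≈ 40.556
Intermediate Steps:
u = -32 (u = -16*2 = -32)
P = -160 (P = -32*5 = -160)
-2*(P/9 + 11/(-2)) + G = -2*(-160/9 + 11/(-2)) - 6 = -2*(-160*⅑ + 11*(-½)) - 6 = -2*(-160/9 - 11/2) - 6 = -2*(-419/18) - 6 = 419/9 - 6 = 365/9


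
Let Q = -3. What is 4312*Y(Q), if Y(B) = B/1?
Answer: -12936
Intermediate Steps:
Y(B) = B (Y(B) = B*1 = B)
4312*Y(Q) = 4312*(-3) = -12936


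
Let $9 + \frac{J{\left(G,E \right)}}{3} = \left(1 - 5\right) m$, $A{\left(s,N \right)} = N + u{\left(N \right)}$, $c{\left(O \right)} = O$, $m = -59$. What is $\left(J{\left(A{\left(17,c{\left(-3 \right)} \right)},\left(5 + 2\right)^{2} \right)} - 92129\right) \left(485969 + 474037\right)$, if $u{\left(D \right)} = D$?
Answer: $-87790628688$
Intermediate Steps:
$A{\left(s,N \right)} = 2 N$ ($A{\left(s,N \right)} = N + N = 2 N$)
$J{\left(G,E \right)} = 681$ ($J{\left(G,E \right)} = -27 + 3 \left(1 - 5\right) \left(-59\right) = -27 + 3 \left(\left(-4\right) \left(-59\right)\right) = -27 + 3 \cdot 236 = -27 + 708 = 681$)
$\left(J{\left(A{\left(17,c{\left(-3 \right)} \right)},\left(5 + 2\right)^{2} \right)} - 92129\right) \left(485969 + 474037\right) = \left(681 - 92129\right) \left(485969 + 474037\right) = \left(-91448\right) 960006 = -87790628688$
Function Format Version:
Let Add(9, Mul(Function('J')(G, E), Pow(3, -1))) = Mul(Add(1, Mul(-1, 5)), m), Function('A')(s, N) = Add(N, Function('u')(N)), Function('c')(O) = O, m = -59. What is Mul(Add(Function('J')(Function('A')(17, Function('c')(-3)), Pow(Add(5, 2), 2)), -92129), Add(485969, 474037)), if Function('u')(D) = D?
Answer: -87790628688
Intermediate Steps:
Function('A')(s, N) = Mul(2, N) (Function('A')(s, N) = Add(N, N) = Mul(2, N))
Function('J')(G, E) = 681 (Function('J')(G, E) = Add(-27, Mul(3, Mul(Add(1, Mul(-1, 5)), -59))) = Add(-27, Mul(3, Mul(Add(1, -5), -59))) = Add(-27, Mul(3, Mul(-4, -59))) = Add(-27, Mul(3, 236)) = Add(-27, 708) = 681)
Mul(Add(Function('J')(Function('A')(17, Function('c')(-3)), Pow(Add(5, 2), 2)), -92129), Add(485969, 474037)) = Mul(Add(681, -92129), Add(485969, 474037)) = Mul(-91448, 960006) = -87790628688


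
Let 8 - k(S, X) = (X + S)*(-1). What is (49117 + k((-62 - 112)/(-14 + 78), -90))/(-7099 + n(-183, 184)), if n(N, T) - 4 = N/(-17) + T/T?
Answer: -26673561/3853280 ≈ -6.9223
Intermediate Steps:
k(S, X) = 8 + S + X (k(S, X) = 8 - (X + S)*(-1) = 8 - (S + X)*(-1) = 8 - (-S - X) = 8 + (S + X) = 8 + S + X)
n(N, T) = 5 - N/17 (n(N, T) = 4 + (N/(-17) + T/T) = 4 + (N*(-1/17) + 1) = 4 + (-N/17 + 1) = 4 + (1 - N/17) = 5 - N/17)
(49117 + k((-62 - 112)/(-14 + 78), -90))/(-7099 + n(-183, 184)) = (49117 + (8 + (-62 - 112)/(-14 + 78) - 90))/(-7099 + (5 - 1/17*(-183))) = (49117 + (8 - 174/64 - 90))/(-7099 + (5 + 183/17)) = (49117 + (8 - 174*1/64 - 90))/(-7099 + 268/17) = (49117 + (8 - 87/32 - 90))/(-120415/17) = (49117 - 2711/32)*(-17/120415) = (1569033/32)*(-17/120415) = -26673561/3853280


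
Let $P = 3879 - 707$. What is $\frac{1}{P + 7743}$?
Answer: $\frac{1}{10915} \approx 9.1617 \cdot 10^{-5}$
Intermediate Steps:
$P = 3172$ ($P = 3879 - 707 = 3172$)
$\frac{1}{P + 7743} = \frac{1}{3172 + 7743} = \frac{1}{10915}$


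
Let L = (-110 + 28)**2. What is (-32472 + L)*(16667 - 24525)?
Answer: 202327784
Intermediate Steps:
L = 6724 (L = (-82)**2 = 6724)
(-32472 + L)*(16667 - 24525) = (-32472 + 6724)*(16667 - 24525) = -25748*(-7858) = 202327784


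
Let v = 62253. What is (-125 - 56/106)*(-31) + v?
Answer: 3505652/53 ≈ 66144.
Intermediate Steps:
(-125 - 56/106)*(-31) + v = (-125 - 56/106)*(-31) + 62253 = (-125 - 56*1/106)*(-31) + 62253 = (-125 - 28/53)*(-31) + 62253 = -6653/53*(-31) + 62253 = 206243/53 + 62253 = 3505652/53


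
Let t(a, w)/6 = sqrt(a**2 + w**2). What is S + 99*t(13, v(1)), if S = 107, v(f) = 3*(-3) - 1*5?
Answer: 107 + 594*sqrt(365) ≈ 11455.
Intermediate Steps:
v(f) = -14 (v(f) = -9 - 5 = -14)
t(a, w) = 6*sqrt(a**2 + w**2)
S + 99*t(13, v(1)) = 107 + 99*(6*sqrt(13**2 + (-14)**2)) = 107 + 99*(6*sqrt(169 + 196)) = 107 + 99*(6*sqrt(365)) = 107 + 594*sqrt(365)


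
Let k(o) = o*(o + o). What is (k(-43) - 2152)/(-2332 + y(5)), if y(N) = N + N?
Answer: -773/1161 ≈ -0.66581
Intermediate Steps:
k(o) = 2*o² (k(o) = o*(2*o) = 2*o²)
y(N) = 2*N
(k(-43) - 2152)/(-2332 + y(5)) = (2*(-43)² - 2152)/(-2332 + 2*5) = (2*1849 - 2152)/(-2332 + 10) = (3698 - 2152)/(-2322) = 1546*(-1/2322) = -773/1161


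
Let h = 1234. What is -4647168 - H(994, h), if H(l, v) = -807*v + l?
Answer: -3652324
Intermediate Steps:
H(l, v) = l - 807*v
-4647168 - H(994, h) = -4647168 - (994 - 807*1234) = -4647168 - (994 - 995838) = -4647168 - 1*(-994844) = -4647168 + 994844 = -3652324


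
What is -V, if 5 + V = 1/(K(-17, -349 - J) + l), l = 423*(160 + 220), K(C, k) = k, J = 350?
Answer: 800204/160041 ≈ 5.0000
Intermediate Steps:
l = 160740 (l = 423*380 = 160740)
V = -800204/160041 (V = -5 + 1/((-349 - 1*350) + 160740) = -5 + 1/((-349 - 350) + 160740) = -5 + 1/(-699 + 160740) = -5 + 1/160041 = -800204/160041 ≈ -5.0000)
-V = -1*(-800204/160041) = 800204/160041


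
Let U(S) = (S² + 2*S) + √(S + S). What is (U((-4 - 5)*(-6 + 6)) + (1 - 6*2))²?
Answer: 121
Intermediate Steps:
U(S) = S² + 2*S + √2*√S (U(S) = (S² + 2*S) + √(2*S) = (S² + 2*S) + √2*√S = S² + 2*S + √2*√S)
(U((-4 - 5)*(-6 + 6)) + (1 - 6*2))² = ((((-4 - 5)*(-6 + 6))² + 2*((-4 - 5)*(-6 + 6)) + √2*√((-4 - 5)*(-6 + 6))) + (1 - 6*2))² = (((-9*0)² + 2*(-9*0) + √2*√(-9*0)) + (1 - 12))² = ((0² + 2*0 + √2*√0) - 11)² = ((0 + 0 + √2*0) - 11)² = ((0 + 0 + 0) - 11)² = (0 - 11)² = (-11)² = 121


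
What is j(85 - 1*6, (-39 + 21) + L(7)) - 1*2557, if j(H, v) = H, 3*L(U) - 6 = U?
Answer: -2478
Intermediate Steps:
L(U) = 2 + U/3
j(85 - 1*6, (-39 + 21) + L(7)) - 1*2557 = (85 - 1*6) - 1*2557 = (85 - 6) - 2557 = 79 - 2557 = -2478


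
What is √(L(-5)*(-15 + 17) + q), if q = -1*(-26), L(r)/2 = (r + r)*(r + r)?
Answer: √426 ≈ 20.640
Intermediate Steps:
L(r) = 8*r² (L(r) = 2*((r + r)*(r + r)) = 2*((2*r)*(2*r)) = 2*(4*r²) = 8*r²)
q = 26
√(L(-5)*(-15 + 17) + q) = √((8*(-5)²)*(-15 + 17) + 26) = √((8*25)*2 + 26) = √(200*2 + 26) = √(400 + 26) = √426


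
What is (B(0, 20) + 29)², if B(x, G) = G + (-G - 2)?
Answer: 729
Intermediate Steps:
B(x, G) = -2 (B(x, G) = G + (-2 - G) = -2)
(B(0, 20) + 29)² = (-2 + 29)² = 27² = 729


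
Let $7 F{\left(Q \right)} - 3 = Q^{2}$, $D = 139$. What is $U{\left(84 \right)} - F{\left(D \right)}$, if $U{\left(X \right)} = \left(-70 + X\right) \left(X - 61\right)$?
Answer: $- \frac{17070}{7} \approx -2438.6$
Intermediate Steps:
$U{\left(X \right)} = \left(-70 + X\right) \left(-61 + X\right)$
$F{\left(Q \right)} = \frac{3}{7} + \frac{Q^{2}}{7}$
$U{\left(84 \right)} - F{\left(D \right)} = \left(4270 + 84^{2} - 11004\right) - \left(\frac{3}{7} + \frac{139^{2}}{7}\right) = \left(4270 + 7056 - 11004\right) - \left(\frac{3}{7} + \frac{1}{7} \cdot 19321\right) = 322 - \left(\frac{3}{7} + \frac{19321}{7}\right) = 322 - \frac{19324}{7} = - \frac{17070}{7}$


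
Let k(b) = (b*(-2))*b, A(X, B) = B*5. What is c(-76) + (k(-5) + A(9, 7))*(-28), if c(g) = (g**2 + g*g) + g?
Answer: 11896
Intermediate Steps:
A(X, B) = 5*B
k(b) = -2*b**2 (k(b) = (-2*b)*b = -2*b**2)
c(g) = g + 2*g**2 (c(g) = (g**2 + g**2) + g = 2*g**2 + g = g + 2*g**2)
c(-76) + (k(-5) + A(9, 7))*(-28) = -76*(1 + 2*(-76)) + (-2*(-5)**2 + 5*7)*(-28) = -76*(1 - 152) + (-2*25 + 35)*(-28) = -76*(-151) + (-50 + 35)*(-28) = 11476 - 15*(-28) = 11476 + 420 = 11896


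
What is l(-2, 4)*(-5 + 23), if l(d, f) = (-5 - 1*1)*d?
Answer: 216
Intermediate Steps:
l(d, f) = -6*d (l(d, f) = (-5 - 1)*d = -6*d)
l(-2, 4)*(-5 + 23) = (-6*(-2))*(-5 + 23) = 12*18 = 216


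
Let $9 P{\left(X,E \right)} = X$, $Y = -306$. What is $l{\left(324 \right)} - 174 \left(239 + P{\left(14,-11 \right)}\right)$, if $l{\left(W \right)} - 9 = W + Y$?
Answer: $- \frac{125489}{3} \approx -41830.0$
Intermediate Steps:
$l{\left(W \right)} = -297 + W$ ($l{\left(W \right)} = 9 + \left(W - 306\right) = 9 + \left(-306 + W\right) = -297 + W$)
$P{\left(X,E \right)} = \frac{X}{9}$
$l{\left(324 \right)} - 174 \left(239 + P{\left(14,-11 \right)}\right) = \left(-297 + 324\right) - 174 \left(239 + \frac{1}{9} \cdot 14\right) = 27 - 174 \left(239 + \frac{14}{9}\right) = 27 - \frac{125570}{3} = - \frac{125489}{3}$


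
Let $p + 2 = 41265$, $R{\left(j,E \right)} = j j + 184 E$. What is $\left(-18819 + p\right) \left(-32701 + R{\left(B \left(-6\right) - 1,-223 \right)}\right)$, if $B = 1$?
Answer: $-1653763696$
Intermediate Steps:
$R{\left(j,E \right)} = j^{2} + 184 E$
$p = 41263$ ($p = -2 + 41265 = 41263$)
$\left(-18819 + p\right) \left(-32701 + R{\left(B \left(-6\right) - 1,-223 \right)}\right) = \left(-18819 + 41263\right) \left(-32701 + \left(\left(1 \left(-6\right) - 1\right)^{2} + 184 \left(-223\right)\right)\right) = 22444 \left(-32701 - \left(41032 - \left(-6 - 1\right)^{2}\right)\right) = 22444 \left(-32701 - \left(41032 - \left(-7\right)^{2}\right)\right) = 22444 \left(-32701 + \left(49 - 41032\right)\right) = 22444 \left(-32701 - 40983\right) = 22444 \left(-73684\right) = -1653763696$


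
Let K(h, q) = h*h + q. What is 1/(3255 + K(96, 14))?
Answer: 1/12485 ≈ 8.0096e-5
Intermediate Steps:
K(h, q) = q + h² (K(h, q) = h² + q = q + h²)
1/(3255 + K(96, 14)) = 1/(3255 + (14 + 96²)) = 1/(3255 + (14 + 9216)) = 1/(3255 + 9230) = 1/12485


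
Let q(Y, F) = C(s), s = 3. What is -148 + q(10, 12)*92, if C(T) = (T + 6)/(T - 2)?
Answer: 680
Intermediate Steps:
C(T) = (6 + T)/(-2 + T)
q(Y, F) = 9 (q(Y, F) = (6 + 3)/(-2 + 3) = 9/1 = 1*9 = 9)
-148 + q(10, 12)*92 = -148 + 9*92 = -148 + 828 = 680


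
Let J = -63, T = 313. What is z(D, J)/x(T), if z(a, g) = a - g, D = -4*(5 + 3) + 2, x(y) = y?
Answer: 33/313 ≈ 0.10543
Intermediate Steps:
D = -30 (D = -4*8 + 2 = -32 + 2 = -30)
z(D, J)/x(T) = (-30 - 1*(-63))/313 = (-30 + 63)*(1/313) = 33*(1/313) = 33/313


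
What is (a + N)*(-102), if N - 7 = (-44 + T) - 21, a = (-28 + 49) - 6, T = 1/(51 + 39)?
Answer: 65773/15 ≈ 4384.9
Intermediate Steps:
T = 1/90 ≈ 0.011111
a = 15 (a = 21 - 6 = 15)
N = -5219/90 (N = 7 + ((-44 + 1/90) - 21) = 7 + (-3959/90 - 21) = 7 - 5849/90 = -5219/90 ≈ -57.989)
(a + N)*(-102) = (15 - 5219/90)*(-102) = -3869/90*(-102) = 65773/15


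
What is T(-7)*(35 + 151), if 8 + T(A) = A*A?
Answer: 7626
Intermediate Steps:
T(A) = -8 + A² (T(A) = -8 + A*A = -8 + A²)
T(-7)*(35 + 151) = (-8 + (-7)²)*(35 + 151) = (-8 + 49)*186 = 41*186 = 7626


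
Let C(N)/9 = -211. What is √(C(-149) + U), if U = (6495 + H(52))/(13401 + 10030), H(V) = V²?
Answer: I*√1042357792370/23431 ≈ 43.573*I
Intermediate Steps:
C(N) = -1899 (C(N) = 9*(-211) = -1899)
U = 9199/23431 (U = (6495 + 52²)/(13401 + 10030) = (6495 + 2704)/23431 = 9199*(1/23431) = 9199/23431 ≈ 0.39260)
√(C(-149) + U) = √(-1899 + 9199/23431) = √(-44486270/23431) = I*√1042357792370/23431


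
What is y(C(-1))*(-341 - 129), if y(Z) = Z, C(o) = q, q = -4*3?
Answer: 5640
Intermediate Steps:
q = -12
C(o) = -12
y(C(-1))*(-341 - 129) = -12*(-341 - 129) = -12*(-470) = 5640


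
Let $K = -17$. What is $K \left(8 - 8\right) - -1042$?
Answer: $1042$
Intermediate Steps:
$K \left(8 - 8\right) - -1042 = - 17 \left(8 - 8\right) - -1042 = \left(-17\right) 0 + 1042 = 0 + 1042 = 1042$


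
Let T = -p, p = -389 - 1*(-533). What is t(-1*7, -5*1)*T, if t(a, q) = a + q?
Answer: 1728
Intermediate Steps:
p = 144 (p = -389 + 533 = 144)
T = -144 (T = -1*144 = -144)
t(-1*7, -5*1)*T = (-1*7 - 5*1)*(-144) = (-7 - 5)*(-144) = -12*(-144) = 1728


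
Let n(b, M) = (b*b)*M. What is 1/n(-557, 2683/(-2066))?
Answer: -2066/832398067 ≈ -2.4820e-6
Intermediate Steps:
n(b, M) = M*b² (n(b, M) = b²*M = M*b²)
1/n(-557, 2683/(-2066)) = 1/((2683/(-2066))*(-557)²) = 1/((2683*(-1/2066))*310249) = 1/(-2683/2066*310249) = 1/(-832398067/2066) = -2066/832398067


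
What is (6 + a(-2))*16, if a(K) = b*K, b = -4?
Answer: 224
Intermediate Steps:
a(K) = -4*K
(6 + a(-2))*16 = (6 - 4*(-2))*16 = (6 + 8)*16 = 14*16 = 224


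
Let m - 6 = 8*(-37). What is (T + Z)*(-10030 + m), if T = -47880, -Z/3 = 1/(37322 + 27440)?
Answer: 16000151545080/32381 ≈ 4.9412e+8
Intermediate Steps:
Z = -3/64762 (Z = -3/(37322 + 27440) = -3/64762 ≈ -4.6323e-5)
m = -290 (m = 6 + 8*(-37) = 6 - 296 = -290)
(T + Z)*(-10030 + m) = (-47880 - 3/64762)*(-10030 - 290) = -3100804563/64762*(-10320) = 16000151545080/32381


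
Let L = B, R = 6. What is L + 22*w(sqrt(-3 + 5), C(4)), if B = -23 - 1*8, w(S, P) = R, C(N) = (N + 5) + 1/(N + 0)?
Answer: 101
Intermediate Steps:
C(N) = 5 + N + 1/N (C(N) = (5 + N) + 1/N = 5 + N + 1/N)
w(S, P) = 6
B = -31 (B = -23 - 8 = -31)
L = -31
L + 22*w(sqrt(-3 + 5), C(4)) = -31 + 22*6 = -31 + 132 = 101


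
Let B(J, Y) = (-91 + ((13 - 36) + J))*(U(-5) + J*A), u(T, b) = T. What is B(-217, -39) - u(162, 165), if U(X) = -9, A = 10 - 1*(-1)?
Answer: 792914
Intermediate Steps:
A = 11 (A = 10 + 1 = 11)
B(J, Y) = (-114 + J)*(-9 + 11*J) (B(J, Y) = (-91 + ((13 - 36) + J))*(-9 + J*11) = (-91 + (-23 + J))*(-9 + 11*J) = (-114 + J)*(-9 + 11*J))
B(-217, -39) - u(162, 165) = (1026 - 1263*(-217) + 11*(-217)**2) - 1*162 = (1026 + 274071 + 11*47089) - 162 = (1026 + 274071 + 517979) - 162 = 793076 - 162 = 792914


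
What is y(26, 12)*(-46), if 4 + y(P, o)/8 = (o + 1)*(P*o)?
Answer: -1491136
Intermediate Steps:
y(P, o) = -32 + 8*P*o*(1 + o) (y(P, o) = -32 + 8*((o + 1)*(P*o)) = -32 + 8*((1 + o)*(P*o)) = -32 + 8*(P*o*(1 + o)) = -32 + 8*P*o*(1 + o))
y(26, 12)*(-46) = (-32 + 8*26*12 + 8*26*12²)*(-46) = (-32 + 2496 + 8*26*144)*(-46) = (-32 + 2496 + 29952)*(-46) = 32416*(-46) = -1491136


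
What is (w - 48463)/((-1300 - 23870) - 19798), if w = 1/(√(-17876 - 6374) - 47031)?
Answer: 26799302507431/24866620610062 + 5*I*√970/99466482440248 ≈ 1.0777 + 1.5656e-12*I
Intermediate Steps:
w = 1/(-47031 + 5*I*√970) (w = 1/(√(-24250) - 47031) = 1/(5*I*√970 - 47031) = 1/(-47031 + 5*I*√970) ≈ -2.1262e-5 - 7.04e-8*I)
(w - 48463)/((-1300 - 23870) - 19798) = ((-47031/2211939211 - 5*I*√970/2211939211) - 48463)/((-1300 - 23870) - 19798) = (-107197210029724/2211939211 - 5*I*√970/2211939211)/(-25170 - 19798) = (-107197210029724/2211939211 - 5*I*√970/2211939211)/(-44968) = (-107197210029724/2211939211 - 5*I*√970/2211939211)*(-1/44968) = 26799302507431/24866620610062 + 5*I*√970/99466482440248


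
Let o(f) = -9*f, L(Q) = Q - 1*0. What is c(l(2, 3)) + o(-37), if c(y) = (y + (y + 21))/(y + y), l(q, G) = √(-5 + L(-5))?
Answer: 334 - 21*I*√10/20 ≈ 334.0 - 3.3204*I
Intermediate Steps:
L(Q) = Q (L(Q) = Q + 0 = Q)
l(q, G) = I*√10 (l(q, G) = √(-5 - 5) = √(-10) = I*√10)
c(y) = (21 + 2*y)/(2*y) (c(y) = (y + (21 + y))/((2*y)) = (21 + 2*y)*(1/(2*y)) = (21 + 2*y)/(2*y))
c(l(2, 3)) + o(-37) = (21/2 + I*√10)/((I*√10)) - 9*(-37) = (-I*√10/10)*(21/2 + I*√10) + 333 = -I*√10*(21/2 + I*√10)/10 + 333 = 333 - I*√10*(21/2 + I*√10)/10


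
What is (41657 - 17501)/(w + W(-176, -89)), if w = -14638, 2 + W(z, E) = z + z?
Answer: -6039/3748 ≈ -1.6113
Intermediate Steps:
W(z, E) = -2 + 2*z (W(z, E) = -2 + (z + z) = -2 + 2*z)
(41657 - 17501)/(w + W(-176, -89)) = (41657 - 17501)/(-14638 + (-2 + 2*(-176))) = 24156/(-14638 + (-2 - 352)) = 24156/(-14638 - 354) = 24156/(-14992) = 24156*(-1/14992) = -6039/3748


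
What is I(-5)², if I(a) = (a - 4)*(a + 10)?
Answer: 2025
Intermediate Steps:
I(a) = (-4 + a)*(10 + a)
I(-5)² = (-40 + (-5)² + 6*(-5))² = (-40 + 25 - 30)² = (-45)² = 2025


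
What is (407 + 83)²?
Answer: 240100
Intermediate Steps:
(407 + 83)² = 490² = 240100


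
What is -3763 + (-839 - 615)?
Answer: -5217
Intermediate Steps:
-3763 + (-839 - 615) = -3763 - 1454 = -5217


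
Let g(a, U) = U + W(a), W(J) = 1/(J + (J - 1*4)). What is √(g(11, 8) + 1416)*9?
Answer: 3*√51266/2 ≈ 339.63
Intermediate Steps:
W(J) = 1/(-4 + 2*J) (W(J) = 1/(J + (J - 4)) = 1/(J + (-4 + J)) = 1/(-4 + 2*J))
g(a, U) = U + 1/(2*(-2 + a))
√(g(11, 8) + 1416)*9 = √((½ + 8*(-2 + 11))/(-2 + 11) + 1416)*9 = √((½ + 8*9)/9 + 1416)*9 = √((½ + 72)/9 + 1416)*9 = √((⅑)*(145/2) + 1416)*9 = √(145/18 + 1416)*9 = √(25633/18)*9 = (√51266/6)*9 = 3*√51266/2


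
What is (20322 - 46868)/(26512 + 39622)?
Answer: -13273/33067 ≈ -0.40140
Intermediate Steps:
(20322 - 46868)/(26512 + 39622) = -26546/66134 = -26546*1/66134 = -13273/33067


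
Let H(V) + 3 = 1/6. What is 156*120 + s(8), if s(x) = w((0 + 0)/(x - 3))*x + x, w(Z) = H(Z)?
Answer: 56116/3 ≈ 18705.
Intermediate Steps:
H(V) = -17/6 (H(V) = -3 + 1/6 = -3 + ⅙ = -17/6)
w(Z) = -17/6
s(x) = -11*x/6 (s(x) = -17*x/6 + x = -11*x/6)
156*120 + s(8) = 156*120 - 11/6*8 = 18720 - 44/3 = 56116/3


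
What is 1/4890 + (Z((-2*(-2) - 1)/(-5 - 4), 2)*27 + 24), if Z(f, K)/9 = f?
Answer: -278729/4890 ≈ -57.000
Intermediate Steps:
Z(f, K) = 9*f
1/4890 + (Z((-2*(-2) - 1)/(-5 - 4), 2)*27 + 24) = 1/4890 + ((9*((-2*(-2) - 1)/(-5 - 4)))*27 + 24) = 1/4890 + ((9*((4 - 1)/(-9)))*27 + 24) = 1/4890 + ((9*(3*(-1/9)))*27 + 24) = 1/4890 + ((9*(-1/3))*27 + 24) = 1/4890 + (-3*27 + 24) = 1/4890 + (-81 + 24) = 1/4890 - 57 = -278729/4890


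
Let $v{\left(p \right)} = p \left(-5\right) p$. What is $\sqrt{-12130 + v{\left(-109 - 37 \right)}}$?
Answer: $3 i \sqrt{13190} \approx 344.54 i$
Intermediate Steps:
$v{\left(p \right)} = - 5 p^{2}$ ($v{\left(p \right)} = - 5 p p = - 5 p^{2}$)
$\sqrt{-12130 + v{\left(-109 - 37 \right)}} = \sqrt{-12130 - 5 \left(-109 - 37\right)^{2}} = \sqrt{-12130 - 5 \left(-146\right)^{2}} = \sqrt{-12130 - 106580} = \sqrt{-118710} = 3 i \sqrt{13190}$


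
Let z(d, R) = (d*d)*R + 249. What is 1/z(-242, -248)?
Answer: -1/14523623 ≈ -6.8853e-8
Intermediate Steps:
z(d, R) = 249 + R*d**2 (z(d, R) = d**2*R + 249 = R*d**2 + 249 = 249 + R*d**2)
1/z(-242, -248) = 1/(249 - 248*(-242)**2) = 1/(249 - 248*58564) = 1/(249 - 14523872) = 1/(-14523623) = -1/14523623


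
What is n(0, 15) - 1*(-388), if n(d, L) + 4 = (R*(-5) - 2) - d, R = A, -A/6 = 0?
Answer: 382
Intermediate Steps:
A = 0 (A = -6*0 = 0)
R = 0
n(d, L) = -6 - d (n(d, L) = -4 + ((0*(-5) - 2) - d) = -4 + ((0 - 2) - d) = -4 + (-2 - d) = -6 - d)
n(0, 15) - 1*(-388) = (-6 - 1*0) - 1*(-388) = (-6 + 0) + 388 = -6 + 388 = 382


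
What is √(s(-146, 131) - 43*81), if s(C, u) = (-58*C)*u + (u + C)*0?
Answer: 5*√44233 ≈ 1051.6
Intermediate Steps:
s(C, u) = -58*C*u (s(C, u) = -58*C*u + (C + u)*0 = -58*C*u + 0 = -58*C*u)
√(s(-146, 131) - 43*81) = √(-58*(-146)*131 - 43*81) = √(1109308 - 3483) = √1105825 = 5*√44233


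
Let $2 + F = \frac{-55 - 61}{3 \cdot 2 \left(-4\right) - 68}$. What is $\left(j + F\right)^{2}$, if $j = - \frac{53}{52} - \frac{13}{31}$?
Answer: $\frac{6519109081}{1374629776} \approx 4.7424$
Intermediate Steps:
$j = - \frac{2319}{1612}$ ($j = \left(-53\right) \frac{1}{52} - \frac{13}{31} = - \frac{53}{52} - \frac{13}{31} = - \frac{2319}{1612} \approx -1.4386$)
$F = - \frac{17}{23}$ ($F = -2 + \frac{-55 - 61}{3 \cdot 2 \left(-4\right) - 68} = -2 - \frac{116}{6 \left(-4\right) - 68} = -2 - \frac{116}{-24 - 68} = -2 - \frac{116}{-92} = -2 - - \frac{29}{23} = -2 + \frac{29}{23} = - \frac{17}{23} \approx -0.73913$)
$\left(j + F\right)^{2} = \left(- \frac{2319}{1612} - \frac{17}{23}\right)^{2} = \left(- \frac{80741}{37076}\right)^{2} = \frac{6519109081}{1374629776}$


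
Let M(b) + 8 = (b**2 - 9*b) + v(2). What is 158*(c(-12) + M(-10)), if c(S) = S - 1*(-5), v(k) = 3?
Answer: 28124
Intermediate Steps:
c(S) = 5 + S (c(S) = S + 5 = 5 + S)
M(b) = -5 + b**2 - 9*b (M(b) = -8 + ((b**2 - 9*b) + 3) = -8 + (3 + b**2 - 9*b) = -5 + b**2 - 9*b)
158*(c(-12) + M(-10)) = 158*((5 - 12) + (-5 + (-10)**2 - 9*(-10))) = 158*(-7 + (-5 + 100 + 90)) = 158*(-7 + 185) = 158*178 = 28124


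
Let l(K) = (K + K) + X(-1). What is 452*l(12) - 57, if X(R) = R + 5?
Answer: 12599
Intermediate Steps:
X(R) = 5 + R
l(K) = 4 + 2*K (l(K) = (K + K) + (5 - 1) = 2*K + 4 = 4 + 2*K)
452*l(12) - 57 = 452*(4 + 2*12) - 57 = 452*(4 + 24) - 57 = 452*28 - 57 = 12656 - 57 = 12599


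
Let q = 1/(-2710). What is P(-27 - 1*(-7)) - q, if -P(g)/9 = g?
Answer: 487801/2710 ≈ 180.00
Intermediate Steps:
P(g) = -9*g
q = -1/2710 ≈ -0.00036900
P(-27 - 1*(-7)) - q = -9*(-27 - 1*(-7)) - 1*(-1/2710) = -9*(-27 + 7) + 1/2710 = -9*(-20) + 1/2710 = 180 + 1/2710 = 487801/2710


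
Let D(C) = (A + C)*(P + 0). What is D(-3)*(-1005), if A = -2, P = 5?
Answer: 25125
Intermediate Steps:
D(C) = -10 + 5*C (D(C) = (-2 + C)*(5 + 0) = (-2 + C)*5 = -10 + 5*C)
D(-3)*(-1005) = (-10 + 5*(-3))*(-1005) = (-10 - 15)*(-1005) = -25*(-1005) = 25125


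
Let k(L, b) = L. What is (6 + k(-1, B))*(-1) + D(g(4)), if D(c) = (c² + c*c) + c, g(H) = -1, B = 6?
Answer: -4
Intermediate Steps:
D(c) = c + 2*c² (D(c) = (c² + c²) + c = 2*c² + c = c + 2*c²)
(6 + k(-1, B))*(-1) + D(g(4)) = (6 - 1)*(-1) - (1 + 2*(-1)) = 5*(-1) - (1 - 2) = -5 - 1*(-1) = -5 + 1 = -4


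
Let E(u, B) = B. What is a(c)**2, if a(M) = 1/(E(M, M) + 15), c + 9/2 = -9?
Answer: 4/9 ≈ 0.44444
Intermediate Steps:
c = -27/2 (c = -9/2 - 9 = -27/2 ≈ -13.500)
a(M) = 1/(15 + M) (a(M) = 1/(M + 15) = 1/(15 + M))
a(c)**2 = (1/(15 - 27/2))**2 = (1/(3/2))**2 = (2/3)**2 = 4/9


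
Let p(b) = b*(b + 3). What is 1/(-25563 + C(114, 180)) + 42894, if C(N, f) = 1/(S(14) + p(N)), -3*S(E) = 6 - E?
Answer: 43884095696380/1023082383 ≈ 42894.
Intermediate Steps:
p(b) = b*(3 + b)
S(E) = -2 + E/3 (S(E) = -(6 - E)/3 = -2 + E/3)
C(N, f) = 1/(8/3 + N*(3 + N)) (C(N, f) = 1/((-2 + (1/3)*14) + N*(3 + N)) = 1/((-2 + 14/3) + N*(3 + N)) = 1/(8/3 + N*(3 + N)))
1/(-25563 + C(114, 180)) + 42894 = 1/(-25563 + 3/(8 + 3*114*(3 + 114))) + 42894 = 1/(-25563 + 3/(8 + 3*114*117)) + 42894 = 1/(-25563 + 3/(8 + 40014)) + 42894 = 1/(-25563 + 3/40022) + 42894 = 1/(-1023082383/40022) + 42894 = -40022/1023082383 + 42894 = 43884095696380/1023082383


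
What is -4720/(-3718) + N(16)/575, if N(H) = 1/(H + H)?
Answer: 43425859/34205600 ≈ 1.2696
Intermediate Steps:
N(H) = 1/(2*H)
-4720/(-3718) + N(16)/575 = -4720/(-3718) + ((½)/16)/575 = -4720*(-1/3718) + ((½)*(1/16))*(1/575) = 2360/1859 + (1/32)*(1/575) = 2360/1859 + 1/18400 = 43425859/34205600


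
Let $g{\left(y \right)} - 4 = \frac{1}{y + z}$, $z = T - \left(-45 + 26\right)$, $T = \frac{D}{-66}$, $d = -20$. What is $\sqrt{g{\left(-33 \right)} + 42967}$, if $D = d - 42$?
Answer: $\frac{2 \sqrt{1995580427}}{431} \approx 207.29$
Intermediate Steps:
$D = -62$ ($D = -20 - 42 = -62$)
$T = \frac{31}{33}$ ($T = - \frac{62}{-66} = \left(-62\right) \left(- \frac{1}{66}\right) = \frac{31}{33} \approx 0.93939$)
$z = \frac{658}{33}$ ($z = \frac{31}{33} - \left(-45 + 26\right) = \frac{31}{33} - -19 = \frac{31}{33} + 19 = \frac{658}{33} \approx 19.939$)
$g{\left(y \right)} = 4 + \frac{1}{\frac{658}{33} + y}$ ($g{\left(y \right)} = 4 + \frac{1}{y + \frac{658}{33}} = 4 + \frac{1}{\frac{658}{33} + y}$)
$\sqrt{g{\left(-33 \right)} + 42967} = \sqrt{\frac{2665 + 132 \left(-33\right)}{658 + 33 \left(-33\right)} + 42967} = \sqrt{\frac{2665 - 4356}{658 - 1089} + 42967} = \sqrt{\frac{1}{-431} \left(-1691\right) + 42967} = \sqrt{\left(- \frac{1}{431}\right) \left(-1691\right) + 42967} = \sqrt{\frac{1691}{431} + 42967} = \sqrt{\frac{18520468}{431}} = \frac{2 \sqrt{1995580427}}{431}$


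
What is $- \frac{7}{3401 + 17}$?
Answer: $- \frac{7}{3418} \approx -0.002048$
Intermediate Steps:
$- \frac{7}{3401 + 17} = - \frac{7}{3418}$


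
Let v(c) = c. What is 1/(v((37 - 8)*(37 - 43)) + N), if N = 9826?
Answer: 1/9652 ≈ 0.00010361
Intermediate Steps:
1/(v((37 - 8)*(37 - 43)) + N) = 1/((37 - 8)*(37 - 43) + 9826) = 1/(29*(-6) + 9826) = 1/(-174 + 9826) = 1/9652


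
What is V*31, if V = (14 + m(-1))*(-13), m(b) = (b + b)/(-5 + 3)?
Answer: -6045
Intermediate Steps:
m(b) = -b (m(b) = (2*b)/(-2) = (2*b)*(-1/2) = -b)
V = -195 (V = (14 - 1*(-1))*(-13) = (14 + 1)*(-13) = 15*(-13) = -195)
V*31 = -195*31 = -6045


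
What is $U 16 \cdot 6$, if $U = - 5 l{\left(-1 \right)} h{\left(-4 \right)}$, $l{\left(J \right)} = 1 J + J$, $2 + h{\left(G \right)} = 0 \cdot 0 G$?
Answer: $-1920$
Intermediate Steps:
$h{\left(G \right)} = -2$ ($h{\left(G \right)} = -2 + 0 \cdot 0 G = -2 + 0 G = -2 + 0 = -2$)
$l{\left(J \right)} = 2 J$ ($l{\left(J \right)} = J + J = 2 J$)
$U = -20$ ($U = - 5 \cdot 2 \left(-1\right) \left(-2\right) = \left(-5\right) \left(-2\right) \left(-2\right) = 10 \left(-2\right) = -20$)
$U 16 \cdot 6 = \left(-20\right) 16 \cdot 6 = \left(-320\right) 6 = -1920$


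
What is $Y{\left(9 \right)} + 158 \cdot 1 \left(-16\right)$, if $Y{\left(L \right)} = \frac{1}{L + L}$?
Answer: $- \frac{45503}{18} \approx -2527.9$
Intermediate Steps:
$Y{\left(L \right)} = \frac{1}{2 L}$
$Y{\left(9 \right)} + 158 \cdot 1 \left(-16\right) = \frac{1}{2 \cdot 9} + 158 \cdot 1 \left(-16\right) = \frac{1}{2} \cdot \frac{1}{9} + 158 \left(-16\right) = \frac{1}{18} - 2528 = - \frac{45503}{18}$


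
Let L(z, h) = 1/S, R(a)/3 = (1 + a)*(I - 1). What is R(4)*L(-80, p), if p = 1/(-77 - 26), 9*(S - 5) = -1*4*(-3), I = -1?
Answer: -90/19 ≈ -4.7368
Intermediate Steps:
R(a) = -6 - 6*a (R(a) = 3*((1 + a)*(-1 - 1)) = 3*((1 + a)*(-2)) = 3*(-2 - 2*a) = -6 - 6*a)
S = 19/3 (S = 5 + (-1*4*(-3))/9 = 5 + (-4*(-3))/9 = 5 + (⅑)*12 = 5 + 4/3 = 19/3 ≈ 6.3333)
p = -1/103 (p = 1/(-103) = -1/103 ≈ -0.0097087)
L(z, h) = 3/19 (L(z, h) = 1/(19/3) = 3/19)
R(4)*L(-80, p) = (-6 - 6*4)*(3/19) = (-6 - 24)*(3/19) = -30*3/19 = -90/19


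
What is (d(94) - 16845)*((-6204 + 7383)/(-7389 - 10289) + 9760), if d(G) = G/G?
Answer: -1453099042622/8839 ≈ -1.6440e+8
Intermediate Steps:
d(G) = 1
(d(94) - 16845)*((-6204 + 7383)/(-7389 - 10289) + 9760) = (1 - 16845)*((-6204 + 7383)/(-7389 - 10289) + 9760) = -16844*(1179/(-17678) + 9760) = -16844*(1179*(-1/17678) + 9760) = -16844*(-1179/17678 + 9760) = -16844*172536101/17678 = -1453099042622/8839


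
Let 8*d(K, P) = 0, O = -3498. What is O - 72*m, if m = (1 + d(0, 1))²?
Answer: -3570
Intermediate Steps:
d(K, P) = 0 (d(K, P) = (⅛)*0 = 0)
m = 1 (m = (1 + 0)² = 1² = 1)
O - 72*m = -3498 - 72*1 = -3498 - 72 = -3570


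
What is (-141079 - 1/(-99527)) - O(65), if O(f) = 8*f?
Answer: -14092923672/99527 ≈ -1.4160e+5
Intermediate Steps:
(-141079 - 1/(-99527)) - O(65) = (-141079 - 1/(-99527)) - 8*65 = (-141079 - 1*(-1/99527)) - 1*520 = (-141079 + 1/99527) - 520 = -14041169632/99527 - 520 = -14092923672/99527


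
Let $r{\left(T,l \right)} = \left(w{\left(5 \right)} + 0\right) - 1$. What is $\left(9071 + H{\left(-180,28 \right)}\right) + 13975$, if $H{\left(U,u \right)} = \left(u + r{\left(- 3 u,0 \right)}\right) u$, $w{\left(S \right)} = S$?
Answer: $23942$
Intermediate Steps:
$r{\left(T,l \right)} = 4$ ($r{\left(T,l \right)} = \left(5 + 0\right) - 1 = 5 - 1 = 4$)
$H{\left(U,u \right)} = u \left(4 + u\right)$ ($H{\left(U,u \right)} = \left(u + 4\right) u = \left(4 + u\right) u = u \left(4 + u\right)$)
$\left(9071 + H{\left(-180,28 \right)}\right) + 13975 = \left(9071 + 28 \left(4 + 28\right)\right) + 13975 = \left(9071 + 28 \cdot 32\right) + 13975 = \left(9071 + 896\right) + 13975 = 9967 + 13975 = 23942$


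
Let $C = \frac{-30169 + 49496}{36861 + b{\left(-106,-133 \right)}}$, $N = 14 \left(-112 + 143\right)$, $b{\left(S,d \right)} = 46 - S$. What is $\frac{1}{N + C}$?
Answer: $\frac{37013}{16082969} \approx 0.0023014$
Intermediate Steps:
$N = 434$ ($N = 14 \cdot 31 = 434$)
$C = \frac{19327}{37013}$ ($C = \frac{-30169 + 49496}{36861 + \left(46 - -106\right)} = \frac{19327}{36861 + \left(46 + 106\right)} = \frac{19327}{36861 + 152} = \frac{19327}{37013} \approx 0.52217$)
$\frac{1}{N + C} = \frac{1}{434 + \frac{19327}{37013}} = \frac{1}{\frac{16082969}{37013}} = \frac{37013}{16082969}$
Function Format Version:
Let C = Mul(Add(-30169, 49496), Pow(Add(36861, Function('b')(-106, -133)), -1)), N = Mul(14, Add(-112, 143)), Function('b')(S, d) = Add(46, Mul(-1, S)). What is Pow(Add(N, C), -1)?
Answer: Rational(37013, 16082969) ≈ 0.0023014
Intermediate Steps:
N = 434 (N = Mul(14, 31) = 434)
C = Rational(19327, 37013) (C = Mul(Add(-30169, 49496), Pow(Add(36861, Add(46, Mul(-1, -106))), -1)) = Mul(19327, Pow(Add(36861, Add(46, 106)), -1)) = Mul(19327, Pow(Add(36861, 152), -1)) = Mul(19327, Pow(37013, -1)) = Mul(19327, Rational(1, 37013)) = Rational(19327, 37013) ≈ 0.52217)
Pow(Add(N, C), -1) = Pow(Add(434, Rational(19327, 37013)), -1) = Pow(Rational(16082969, 37013), -1) = Rational(37013, 16082969)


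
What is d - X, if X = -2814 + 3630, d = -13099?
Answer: -13915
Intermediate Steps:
X = 816
d - X = -13099 - 1*816 = -13099 - 816 = -13915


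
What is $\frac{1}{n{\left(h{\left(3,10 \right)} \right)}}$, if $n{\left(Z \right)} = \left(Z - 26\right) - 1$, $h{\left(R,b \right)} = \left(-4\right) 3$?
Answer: $- \frac{1}{39} \approx -0.025641$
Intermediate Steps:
$h{\left(R,b \right)} = -12$
$n{\left(Z \right)} = -27 + Z$ ($n{\left(Z \right)} = \left(-26 + Z\right) - 1 = -27 + Z$)
$\frac{1}{n{\left(h{\left(3,10 \right)} \right)}} = \frac{1}{-27 - 12} = \frac{1}{-39} = - \frac{1}{39}$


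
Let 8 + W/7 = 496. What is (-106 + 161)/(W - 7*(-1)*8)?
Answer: 55/3472 ≈ 0.015841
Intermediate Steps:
W = 3416 (W = -56 + 7*496 = -56 + 3472 = 3416)
(-106 + 161)/(W - 7*(-1)*8) = (-106 + 161)/(3416 - 7*(-1)*8) = 55/(3416 + 7*8) = 55/(3416 + 56) = 55/3472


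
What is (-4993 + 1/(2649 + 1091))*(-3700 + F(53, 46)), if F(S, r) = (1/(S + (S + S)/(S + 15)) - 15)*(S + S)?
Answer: 1728093884079/65450 ≈ 2.6403e+7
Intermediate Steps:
F(S, r) = 2*S*(-15 + 1/(S + 2*S/(15 + S))) (F(S, r) = (1/(S + (2*S)/(15 + S)) - 15)*(2*S) = (1/(S + 2*S/(15 + S)) - 15)*(2*S) = (-15 + 1/(S + 2*S/(15 + S)))*(2*S) = 2*S*(-15 + 1/(S + 2*S/(15 + S))))
(-4993 + 1/(2649 + 1091))*(-3700 + F(53, 46)) = (-4993 + 1/(2649 + 1091))*(-3700 + 2*(15 - 254*53 - 15*53²)/(17 + 53)) = (-4993 + 1/3740)*(-3700 + 2*(15 - 13462 - 15*2809)/70) = (-4993 + 1/3740)*(-3700 + 2*(1/70)*(15 - 13462 - 42135)) = -18673819*(-3700 + 2*(1/70)*(-55582))/3740 = -18673819*(-3700 - 55582/35)/3740 = -18673819/3740*(-185082/35) = 1728093884079/65450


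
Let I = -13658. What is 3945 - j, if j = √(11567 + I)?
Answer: 3945 - I*√2091 ≈ 3945.0 - 45.727*I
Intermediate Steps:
j = I*√2091 (j = √(11567 - 13658) = √(-2091) = I*√2091 ≈ 45.727*I)
3945 - j = 3945 - I*√2091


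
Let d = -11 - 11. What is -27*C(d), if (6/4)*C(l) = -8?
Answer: 144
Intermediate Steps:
d = -22
C(l) = -16/3 (C(l) = (⅔)*(-8) = -16/3)
-27*C(d) = -27*(-16/3) = 144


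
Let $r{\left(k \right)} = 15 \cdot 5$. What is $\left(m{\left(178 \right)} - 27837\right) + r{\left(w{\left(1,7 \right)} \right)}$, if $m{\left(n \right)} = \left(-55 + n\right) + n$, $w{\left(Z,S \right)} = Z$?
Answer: $-27461$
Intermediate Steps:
$m{\left(n \right)} = -55 + 2 n$
$r{\left(k \right)} = 75$
$\left(m{\left(178 \right)} - 27837\right) + r{\left(w{\left(1,7 \right)} \right)} = \left(\left(-55 + 2 \cdot 178\right) - 27837\right) + 75 = \left(\left(-55 + 356\right) - 27837\right) + 75 = \left(301 - 27837\right) + 75 = -27536 + 75 = -27461$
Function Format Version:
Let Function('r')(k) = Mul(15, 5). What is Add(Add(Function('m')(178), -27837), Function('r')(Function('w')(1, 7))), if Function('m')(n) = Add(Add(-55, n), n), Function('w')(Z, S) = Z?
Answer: -27461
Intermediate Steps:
Function('m')(n) = Add(-55, Mul(2, n))
Function('r')(k) = 75
Add(Add(Function('m')(178), -27837), Function('r')(Function('w')(1, 7))) = Add(Add(Add(-55, Mul(2, 178)), -27837), 75) = Add(Add(Add(-55, 356), -27837), 75) = Add(Add(301, -27837), 75) = Add(-27536, 75) = -27461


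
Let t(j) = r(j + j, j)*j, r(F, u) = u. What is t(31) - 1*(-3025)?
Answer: 3986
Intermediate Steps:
t(j) = j² (t(j) = j*j = j²)
t(31) - 1*(-3025) = 31² - 1*(-3025) = 961 + 3025 = 3986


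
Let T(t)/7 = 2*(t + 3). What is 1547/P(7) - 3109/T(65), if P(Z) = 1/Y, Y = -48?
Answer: -70694821/952 ≈ -74259.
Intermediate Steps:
T(t) = 42 + 14*t (T(t) = 7*(2*(t + 3)) = 7*(2*(3 + t)) = 7*(6 + 2*t) = 42 + 14*t)
P(Z) = -1/48 (P(Z) = 1/(-48) = -1/48)
1547/P(7) - 3109/T(65) = 1547/(-1/48) - 3109/(42 + 14*65) = 1547*(-48) - 3109/(42 + 910) = -74256 - 3109/952 = -70694821/952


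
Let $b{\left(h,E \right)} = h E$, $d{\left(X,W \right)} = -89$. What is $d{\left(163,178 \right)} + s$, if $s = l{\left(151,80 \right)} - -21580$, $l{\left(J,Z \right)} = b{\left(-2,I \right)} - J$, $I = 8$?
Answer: $21324$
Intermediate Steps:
$b{\left(h,E \right)} = E h$
$l{\left(J,Z \right)} = -16 - J$ ($l{\left(J,Z \right)} = 8 \left(-2\right) - J = -16 - J$)
$s = 21413$ ($s = \left(-16 - 151\right) - -21580 = \left(-16 - 151\right) + 21580 = -167 + 21580 = 21413$)
$d{\left(163,178 \right)} + s = -89 + 21413 = 21324$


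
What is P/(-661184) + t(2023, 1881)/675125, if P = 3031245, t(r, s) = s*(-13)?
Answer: -187512473907/40580168000 ≈ -4.6208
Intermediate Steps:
t(r, s) = -13*s
P/(-661184) + t(2023, 1881)/675125 = 3031245/(-661184) - 13*1881/675125 = 3031245*(-1/661184) - 24453*1/675125 = -3031245/661184 - 2223/61375 = -187512473907/40580168000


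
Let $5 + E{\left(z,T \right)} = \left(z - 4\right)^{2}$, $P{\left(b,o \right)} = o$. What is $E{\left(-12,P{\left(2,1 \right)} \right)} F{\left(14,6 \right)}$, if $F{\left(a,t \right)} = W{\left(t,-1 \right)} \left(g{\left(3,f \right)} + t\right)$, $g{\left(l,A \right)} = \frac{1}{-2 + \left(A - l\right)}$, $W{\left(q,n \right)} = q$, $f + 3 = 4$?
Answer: $\frac{17319}{2} \approx 8659.5$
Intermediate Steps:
$f = 1$ ($f = -3 + 4 = 1$)
$E{\left(z,T \right)} = -5 + \left(-4 + z\right)^{2}$ ($E{\left(z,T \right)} = -5 + \left(z - 4\right)^{2} = -5 + \left(-4 + z\right)^{2}$)
$g{\left(l,A \right)} = \frac{1}{-2 + A - l}$
$F{\left(a,t \right)} = t \left(- \frac{1}{4} + t\right)$ ($F{\left(a,t \right)} = t \left(- \frac{1}{2 + 3 - 1} + t\right) = t \left(- \frac{1}{4} + t\right)$)
$E{\left(-12,P{\left(2,1 \right)} \right)} F{\left(14,6 \right)} = \left(-5 + \left(-4 - 12\right)^{2}\right) 6 \left(- \frac{1}{4} + 6\right) = \left(-5 + \left(-16\right)^{2}\right) 6 \cdot \frac{23}{4} = \left(-5 + 256\right) \frac{69}{2} = 251 \cdot \frac{69}{2} = \frac{17319}{2}$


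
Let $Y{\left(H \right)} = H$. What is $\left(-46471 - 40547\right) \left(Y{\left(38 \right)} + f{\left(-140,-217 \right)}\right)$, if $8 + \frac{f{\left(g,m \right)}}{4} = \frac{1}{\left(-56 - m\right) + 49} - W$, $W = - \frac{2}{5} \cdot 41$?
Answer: $- \frac{43625024}{7} \approx -6.2321 \cdot 10^{6}$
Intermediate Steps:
$W = - \frac{82}{5}$ ($W = \left(-2\right) \frac{1}{5} \cdot 41 = \left(- \frac{2}{5}\right) 41 = - \frac{82}{5} \approx -16.4$)
$f{\left(g,m \right)} = \frac{168}{5} + \frac{4}{-7 - m}$ ($f{\left(g,m \right)} = -32 + 4 \left(\frac{1}{\left(-56 - m\right) + 49} - - \frac{82}{5}\right) = -32 + 4 \left(\frac{1}{-7 - m} + \frac{82}{5}\right) = -32 + 4 \left(\frac{82}{5} + \frac{1}{-7 - m}\right) = -32 + \left(\frac{328}{5} + \frac{4}{-7 - m}\right) = \frac{168}{5} + \frac{4}{-7 - m}$)
$\left(-46471 - 40547\right) \left(Y{\left(38 \right)} + f{\left(-140,-217 \right)}\right) = \left(-46471 - 40547\right) \left(38 + \frac{4 \left(289 + 42 \left(-217\right)\right)}{5 \left(7 - 217\right)}\right) = - 87018 \left(38 + \frac{4 \left(289 - 9114\right)}{5 \left(-210\right)}\right) = - 87018 \left(38 + \frac{4}{5} \left(- \frac{1}{210}\right) \left(-8825\right)\right) = - 87018 \left(38 + \frac{706}{21}\right) = \left(-87018\right) \frac{1504}{21} = - \frac{43625024}{7}$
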